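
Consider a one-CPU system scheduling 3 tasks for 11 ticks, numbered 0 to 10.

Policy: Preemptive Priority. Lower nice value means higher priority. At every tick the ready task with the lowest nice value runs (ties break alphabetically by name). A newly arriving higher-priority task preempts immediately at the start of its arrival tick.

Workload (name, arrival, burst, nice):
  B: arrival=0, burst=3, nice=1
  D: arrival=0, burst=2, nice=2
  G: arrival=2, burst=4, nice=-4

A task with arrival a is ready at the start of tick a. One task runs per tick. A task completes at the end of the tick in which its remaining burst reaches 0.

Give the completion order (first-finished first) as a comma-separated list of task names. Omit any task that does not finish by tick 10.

completion order = G, B, D

t=0: ready={B,D} → run B
t=1: ready={B,D} → run B
t=2: ready={B,D,G} → run G
t=3: ready={B,D,G} → run G
t=4: ready={B,D,G} → run G
t=5: ready={B,D,G} → run G
t=6: ready={B,D} → run B
t=7: ready={D} → run D
t=8: ready={D} → run D
t=9: (idle)
t=10: (idle)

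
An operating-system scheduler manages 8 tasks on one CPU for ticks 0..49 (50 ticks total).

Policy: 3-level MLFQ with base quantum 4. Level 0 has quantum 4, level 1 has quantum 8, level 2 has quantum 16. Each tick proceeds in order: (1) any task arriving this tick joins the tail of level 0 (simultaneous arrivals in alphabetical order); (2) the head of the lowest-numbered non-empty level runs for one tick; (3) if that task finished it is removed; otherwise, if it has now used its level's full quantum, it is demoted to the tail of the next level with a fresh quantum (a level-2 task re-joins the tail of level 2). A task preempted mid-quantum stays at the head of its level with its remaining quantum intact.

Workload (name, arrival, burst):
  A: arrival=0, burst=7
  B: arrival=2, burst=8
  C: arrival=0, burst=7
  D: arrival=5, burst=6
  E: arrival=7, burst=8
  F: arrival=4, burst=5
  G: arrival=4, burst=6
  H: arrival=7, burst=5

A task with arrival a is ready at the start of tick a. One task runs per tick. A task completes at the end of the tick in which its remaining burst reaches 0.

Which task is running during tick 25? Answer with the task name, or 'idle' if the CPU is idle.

t=0: L0/L1/L2 = AC/-/- → run A
t=1: L0/L1/L2 = AC/-/- → run A
t=2: L0/L1/L2 = ACB/-/- → run A
t=3: L0/L1/L2 = ACB/-/- → run A
t=4: L0/L1/L2 = CBFG/A/- → run C
t=5: L0/L1/L2 = CBFGD/A/- → run C
t=6: L0/L1/L2 = CBFGD/A/- → run C
t=7: L0/L1/L2 = CBFGDEH/A/- → run C
t=8: L0/L1/L2 = BFGDEH/AC/- → run B
t=9: L0/L1/L2 = BFGDEH/AC/- → run B
t=10: L0/L1/L2 = BFGDEH/AC/- → run B
t=11: L0/L1/L2 = BFGDEH/AC/- → run B
t=12: L0/L1/L2 = FGDEH/ACB/- → run F
t=13: L0/L1/L2 = FGDEH/ACB/- → run F
t=14: L0/L1/L2 = FGDEH/ACB/- → run F
t=15: L0/L1/L2 = FGDEH/ACB/- → run F
t=16: L0/L1/L2 = GDEH/ACBF/- → run G
t=17: L0/L1/L2 = GDEH/ACBF/- → run G
t=18: L0/L1/L2 = GDEH/ACBF/- → run G
t=19: L0/L1/L2 = GDEH/ACBF/- → run G
t=20: L0/L1/L2 = DEH/ACBFG/- → run D
t=21: L0/L1/L2 = DEH/ACBFG/- → run D
t=22: L0/L1/L2 = DEH/ACBFG/- → run D
t=23: L0/L1/L2 = DEH/ACBFG/- → run D
t=24: L0/L1/L2 = EH/ACBFGD/- → run E
t=25: L0/L1/L2 = EH/ACBFGD/- → run E
t=26: L0/L1/L2 = EH/ACBFGD/- → run E
t=27: L0/L1/L2 = EH/ACBFGD/- → run E
t=28: L0/L1/L2 = H/ACBFGDE/- → run H
t=29: L0/L1/L2 = H/ACBFGDE/- → run H
t=30: L0/L1/L2 = H/ACBFGDE/- → run H
t=31: L0/L1/L2 = H/ACBFGDE/- → run H
t=32: L0/L1/L2 = -/ACBFGDEH/- → run A
t=33: L0/L1/L2 = -/ACBFGDEH/- → run A
t=34: L0/L1/L2 = -/ACBFGDEH/- → run A
t=35: L0/L1/L2 = -/CBFGDEH/- → run C
t=36: L0/L1/L2 = -/CBFGDEH/- → run C
t=37: L0/L1/L2 = -/CBFGDEH/- → run C
t=38: L0/L1/L2 = -/BFGDEH/- → run B
t=39: L0/L1/L2 = -/BFGDEH/- → run B
t=40: L0/L1/L2 = -/BFGDEH/- → run B
t=41: L0/L1/L2 = -/BFGDEH/- → run B
t=42: L0/L1/L2 = -/FGDEH/- → run F
t=43: L0/L1/L2 = -/GDEH/- → run G
t=44: L0/L1/L2 = -/GDEH/- → run G
t=45: L0/L1/L2 = -/DEH/- → run D
t=46: L0/L1/L2 = -/DEH/- → run D
t=47: L0/L1/L2 = -/EH/- → run E
t=48: L0/L1/L2 = -/EH/- → run E
t=49: L0/L1/L2 = -/EH/- → run E

running at tick 25 = E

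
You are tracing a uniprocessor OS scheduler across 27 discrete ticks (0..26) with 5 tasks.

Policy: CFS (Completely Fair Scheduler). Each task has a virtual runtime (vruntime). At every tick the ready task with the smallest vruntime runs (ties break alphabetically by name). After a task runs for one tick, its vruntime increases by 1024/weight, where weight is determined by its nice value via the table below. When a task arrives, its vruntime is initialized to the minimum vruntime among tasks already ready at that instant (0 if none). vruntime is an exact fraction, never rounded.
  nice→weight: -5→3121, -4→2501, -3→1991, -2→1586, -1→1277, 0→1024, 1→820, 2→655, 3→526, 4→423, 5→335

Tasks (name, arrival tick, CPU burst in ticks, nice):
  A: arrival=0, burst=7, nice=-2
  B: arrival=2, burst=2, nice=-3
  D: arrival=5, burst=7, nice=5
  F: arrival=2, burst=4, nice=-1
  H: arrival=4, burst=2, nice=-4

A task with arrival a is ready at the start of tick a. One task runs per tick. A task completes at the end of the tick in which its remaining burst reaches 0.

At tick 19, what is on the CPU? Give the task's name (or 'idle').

running at tick 19 = D

t=0: vr[A=0] → run A
t=1: vr[A=512/793] → run A
t=2: vr[A=1024/793 B=1024/793 F=1024/793] → run A
t=3: vr[A=1536/793 B=1024/793 F=1024/793] → run B
t=4: vr[A=1536/793 B=2850816/1578863 F=1024/793 H=1024/793] → run F
t=5: vr[A=1536/793 B=2850816/1578863 D=1024/793 F=2119680/1012661 H=1024/793] → run D
t=6: vr[A=1536/793 B=2850816/1578863 D=1155072/265655 F=2119680/1012661 H=1024/793] → run H
t=7: vr[A=1536/793 B=2850816/1578863 D=1155072/265655 F=2119680/1012661 H=55296/32513] → run H
t=8: vr[A=1536/793 B=2850816/1578863 D=1155072/265655 F=2119680/1012661] → run B
t=9: vr[A=1536/793 D=1155072/265655 F=2119680/1012661] → run A
t=10: vr[A=2048/793 D=1155072/265655 F=2119680/1012661] → run F
t=11: vr[A=2048/793 D=1155072/265655 F=2931712/1012661] → run A
t=12: vr[A=2560/793 D=1155072/265655 F=2931712/1012661] → run F
t=13: vr[A=2560/793 D=1155072/265655 F=3743744/1012661] → run A
t=14: vr[A=3072/793 D=1155072/265655 F=3743744/1012661] → run F
t=15: vr[A=3072/793 D=1155072/265655] → run A
t=16: vr[D=1155072/265655] → run D
t=17: vr[D=1967104/265655] → run D
t=18: vr[D=2779136/265655] → run D
t=19: vr[D=3591168/265655] → run D
t=20: vr[D=880640/53131] → run D
t=21: vr[D=5215232/265655] → run D
t=22: (idle)
t=23: (idle)
t=24: (idle)
t=25: (idle)
t=26: (idle)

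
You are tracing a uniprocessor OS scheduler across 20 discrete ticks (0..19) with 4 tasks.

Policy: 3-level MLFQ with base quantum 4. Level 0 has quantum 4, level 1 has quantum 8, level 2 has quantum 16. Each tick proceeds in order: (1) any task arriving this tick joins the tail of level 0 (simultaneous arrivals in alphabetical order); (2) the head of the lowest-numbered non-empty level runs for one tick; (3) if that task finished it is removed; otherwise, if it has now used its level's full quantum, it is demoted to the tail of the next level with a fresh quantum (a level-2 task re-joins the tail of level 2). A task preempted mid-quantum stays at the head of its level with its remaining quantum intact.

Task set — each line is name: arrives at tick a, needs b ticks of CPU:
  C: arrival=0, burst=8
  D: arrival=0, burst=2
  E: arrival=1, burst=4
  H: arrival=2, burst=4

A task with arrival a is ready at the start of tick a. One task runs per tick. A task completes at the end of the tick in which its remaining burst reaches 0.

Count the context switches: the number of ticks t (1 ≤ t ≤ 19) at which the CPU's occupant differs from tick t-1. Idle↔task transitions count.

context switches = 5

t=0: L0/L1/L2 = CD/-/- → run C
t=1: L0/L1/L2 = CDE/-/- → run C
t=2: L0/L1/L2 = CDEH/-/- → run C
t=3: L0/L1/L2 = CDEH/-/- → run C
t=4: L0/L1/L2 = DEH/C/- → run D
t=5: L0/L1/L2 = DEH/C/- → run D
t=6: L0/L1/L2 = EH/C/- → run E
t=7: L0/L1/L2 = EH/C/- → run E
t=8: L0/L1/L2 = EH/C/- → run E
t=9: L0/L1/L2 = EH/C/- → run E
t=10: L0/L1/L2 = H/C/- → run H
t=11: L0/L1/L2 = H/C/- → run H
t=12: L0/L1/L2 = H/C/- → run H
t=13: L0/L1/L2 = H/C/- → run H
t=14: L0/L1/L2 = -/C/- → run C
t=15: L0/L1/L2 = -/C/- → run C
t=16: L0/L1/L2 = -/C/- → run C
t=17: L0/L1/L2 = -/C/- → run C
t=18: (idle)
t=19: (idle)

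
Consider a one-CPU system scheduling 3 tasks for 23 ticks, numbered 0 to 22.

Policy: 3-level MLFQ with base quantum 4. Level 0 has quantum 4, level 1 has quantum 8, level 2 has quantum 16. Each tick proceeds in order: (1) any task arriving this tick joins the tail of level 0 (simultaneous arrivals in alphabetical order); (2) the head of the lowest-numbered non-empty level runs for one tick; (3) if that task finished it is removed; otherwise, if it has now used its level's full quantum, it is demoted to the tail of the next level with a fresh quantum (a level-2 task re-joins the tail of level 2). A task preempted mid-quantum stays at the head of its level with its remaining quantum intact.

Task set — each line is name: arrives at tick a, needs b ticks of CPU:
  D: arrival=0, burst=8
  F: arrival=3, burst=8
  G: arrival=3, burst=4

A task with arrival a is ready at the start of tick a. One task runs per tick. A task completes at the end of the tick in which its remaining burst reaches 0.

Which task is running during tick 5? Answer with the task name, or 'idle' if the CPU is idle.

running at tick 5 = F

t=0: L0/L1/L2 = D/-/- → run D
t=1: L0/L1/L2 = D/-/- → run D
t=2: L0/L1/L2 = D/-/- → run D
t=3: L0/L1/L2 = DFG/-/- → run D
t=4: L0/L1/L2 = FG/D/- → run F
t=5: L0/L1/L2 = FG/D/- → run F
t=6: L0/L1/L2 = FG/D/- → run F
t=7: L0/L1/L2 = FG/D/- → run F
t=8: L0/L1/L2 = G/DF/- → run G
t=9: L0/L1/L2 = G/DF/- → run G
t=10: L0/L1/L2 = G/DF/- → run G
t=11: L0/L1/L2 = G/DF/- → run G
t=12: L0/L1/L2 = -/DF/- → run D
t=13: L0/L1/L2 = -/DF/- → run D
t=14: L0/L1/L2 = -/DF/- → run D
t=15: L0/L1/L2 = -/DF/- → run D
t=16: L0/L1/L2 = -/F/- → run F
t=17: L0/L1/L2 = -/F/- → run F
t=18: L0/L1/L2 = -/F/- → run F
t=19: L0/L1/L2 = -/F/- → run F
t=20: (idle)
t=21: (idle)
t=22: (idle)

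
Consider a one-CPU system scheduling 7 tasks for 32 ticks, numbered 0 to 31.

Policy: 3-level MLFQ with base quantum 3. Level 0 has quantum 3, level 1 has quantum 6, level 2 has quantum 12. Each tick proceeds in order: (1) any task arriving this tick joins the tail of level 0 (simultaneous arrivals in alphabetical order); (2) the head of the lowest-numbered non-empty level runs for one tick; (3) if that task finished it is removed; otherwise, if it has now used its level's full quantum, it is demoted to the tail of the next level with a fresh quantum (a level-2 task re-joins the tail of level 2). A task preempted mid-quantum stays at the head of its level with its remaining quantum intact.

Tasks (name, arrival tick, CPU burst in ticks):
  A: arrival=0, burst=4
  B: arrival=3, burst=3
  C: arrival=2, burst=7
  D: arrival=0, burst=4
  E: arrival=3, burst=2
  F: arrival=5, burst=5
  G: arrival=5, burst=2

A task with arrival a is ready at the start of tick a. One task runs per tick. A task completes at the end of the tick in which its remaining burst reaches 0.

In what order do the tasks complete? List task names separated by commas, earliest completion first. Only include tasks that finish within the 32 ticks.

completion order = B, E, G, A, D, C, F

t=0: L0/L1/L2 = AD/-/- → run A
t=1: L0/L1/L2 = AD/-/- → run A
t=2: L0/L1/L2 = ADC/-/- → run A
t=3: L0/L1/L2 = DCBE/A/- → run D
t=4: L0/L1/L2 = DCBE/A/- → run D
t=5: L0/L1/L2 = DCBEFG/A/- → run D
t=6: L0/L1/L2 = CBEFG/AD/- → run C
t=7: L0/L1/L2 = CBEFG/AD/- → run C
t=8: L0/L1/L2 = CBEFG/AD/- → run C
t=9: L0/L1/L2 = BEFG/ADC/- → run B
t=10: L0/L1/L2 = BEFG/ADC/- → run B
t=11: L0/L1/L2 = BEFG/ADC/- → run B
t=12: L0/L1/L2 = EFG/ADC/- → run E
t=13: L0/L1/L2 = EFG/ADC/- → run E
t=14: L0/L1/L2 = FG/ADC/- → run F
t=15: L0/L1/L2 = FG/ADC/- → run F
t=16: L0/L1/L2 = FG/ADC/- → run F
t=17: L0/L1/L2 = G/ADCF/- → run G
t=18: L0/L1/L2 = G/ADCF/- → run G
t=19: L0/L1/L2 = -/ADCF/- → run A
t=20: L0/L1/L2 = -/DCF/- → run D
t=21: L0/L1/L2 = -/CF/- → run C
t=22: L0/L1/L2 = -/CF/- → run C
t=23: L0/L1/L2 = -/CF/- → run C
t=24: L0/L1/L2 = -/CF/- → run C
t=25: L0/L1/L2 = -/F/- → run F
t=26: L0/L1/L2 = -/F/- → run F
t=27: (idle)
t=28: (idle)
t=29: (idle)
t=30: (idle)
t=31: (idle)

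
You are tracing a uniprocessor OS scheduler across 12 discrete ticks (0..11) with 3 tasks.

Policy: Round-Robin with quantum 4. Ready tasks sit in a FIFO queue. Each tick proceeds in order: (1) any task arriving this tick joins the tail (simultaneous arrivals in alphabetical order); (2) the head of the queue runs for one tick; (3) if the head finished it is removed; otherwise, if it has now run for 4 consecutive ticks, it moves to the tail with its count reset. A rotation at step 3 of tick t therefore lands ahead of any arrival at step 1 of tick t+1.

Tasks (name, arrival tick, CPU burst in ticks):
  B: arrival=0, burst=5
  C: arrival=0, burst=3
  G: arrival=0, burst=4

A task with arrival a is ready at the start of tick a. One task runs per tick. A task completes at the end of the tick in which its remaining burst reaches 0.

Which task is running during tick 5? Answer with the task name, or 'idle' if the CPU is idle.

t=0: queue=[B,C,G] q_used=0 → run B
t=1: queue=[B,C,G] q_used=1 → run B
t=2: queue=[B,C,G] q_used=2 → run B
t=3: queue=[B,C,G] q_used=3 → run B
t=4: queue=[C,G,B] q_used=0 → run C
t=5: queue=[C,G,B] q_used=1 → run C
t=6: queue=[C,G,B] q_used=2 → run C
t=7: queue=[G,B] q_used=0 → run G
t=8: queue=[G,B] q_used=1 → run G
t=9: queue=[G,B] q_used=2 → run G
t=10: queue=[G,B] q_used=3 → run G
t=11: queue=[B] q_used=0 → run B

running at tick 5 = C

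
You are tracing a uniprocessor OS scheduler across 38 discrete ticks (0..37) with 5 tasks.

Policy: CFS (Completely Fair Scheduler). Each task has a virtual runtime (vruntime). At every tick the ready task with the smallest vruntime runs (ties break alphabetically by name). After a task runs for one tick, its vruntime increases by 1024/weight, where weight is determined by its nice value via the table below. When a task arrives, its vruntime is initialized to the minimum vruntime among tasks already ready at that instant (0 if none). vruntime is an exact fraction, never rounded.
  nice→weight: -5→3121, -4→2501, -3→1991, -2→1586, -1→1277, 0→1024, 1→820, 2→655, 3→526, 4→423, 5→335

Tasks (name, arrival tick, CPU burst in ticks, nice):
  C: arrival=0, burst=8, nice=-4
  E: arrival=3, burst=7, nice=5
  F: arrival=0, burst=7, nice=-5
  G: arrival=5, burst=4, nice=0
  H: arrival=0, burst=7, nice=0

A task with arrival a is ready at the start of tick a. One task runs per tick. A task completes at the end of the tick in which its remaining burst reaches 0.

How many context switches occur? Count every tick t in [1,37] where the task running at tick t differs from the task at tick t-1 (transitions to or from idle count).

t=0: vr[C=0 F=0 H=0] → run C
t=1: vr[C=1024/2501 F=0 H=0] → run F
t=2: vr[C=1024/2501 F=1024/3121 H=0] → run H
t=3: vr[C=1024/2501 E=1024/3121 F=1024/3121 H=1] → run E
t=4: vr[C=1024/2501 E=3538944/1045535 F=1024/3121 H=1] → run F
t=5: vr[C=1024/2501 E=3538944/1045535 F=2048/3121 G=1024/2501 H=1] → run C
t=6: vr[C=2048/2501 E=3538944/1045535 F=2048/3121 G=1024/2501 H=1] → run G
t=7: vr[C=2048/2501 E=3538944/1045535 F=2048/3121 G=3525/2501 H=1] → run F
t=8: vr[C=2048/2501 E=3538944/1045535 F=3072/3121 G=3525/2501 H=1] → run C
t=9: vr[C=3072/2501 E=3538944/1045535 F=3072/3121 G=3525/2501 H=1] → run F
t=10: vr[C=3072/2501 E=3538944/1045535 F=4096/3121 G=3525/2501 H=1] → run H
t=11: vr[C=3072/2501 E=3538944/1045535 F=4096/3121 G=3525/2501 H=2] → run C
t=12: vr[C=4096/2501 E=3538944/1045535 F=4096/3121 G=3525/2501 H=2] → run F
t=13: vr[C=4096/2501 E=3538944/1045535 F=5120/3121 G=3525/2501 H=2] → run G
t=14: vr[C=4096/2501 E=3538944/1045535 F=5120/3121 G=6026/2501 H=2] → run C
t=15: vr[C=5120/2501 E=3538944/1045535 F=5120/3121 G=6026/2501 H=2] → run F
t=16: vr[C=5120/2501 E=3538944/1045535 F=6144/3121 G=6026/2501 H=2] → run F
t=17: vr[C=5120/2501 E=3538944/1045535 G=6026/2501 H=2] → run H
t=18: vr[C=5120/2501 E=3538944/1045535 G=6026/2501 H=3] → run C
t=19: vr[C=6144/2501 E=3538944/1045535 G=6026/2501 H=3] → run G
t=20: vr[C=6144/2501 E=3538944/1045535 G=8527/2501 H=3] → run C
t=21: vr[C=7168/2501 E=3538944/1045535 G=8527/2501 H=3] → run C
t=22: vr[E=3538944/1045535 G=8527/2501 H=3] → run H
t=23: vr[E=3538944/1045535 G=8527/2501 H=4] → run E
t=24: vr[E=6734848/1045535 G=8527/2501 H=4] → run G
t=25: vr[E=6734848/1045535 H=4] → run H
t=26: vr[E=6734848/1045535 H=5] → run H
t=27: vr[E=6734848/1045535 H=6] → run H
t=28: vr[E=6734848/1045535] → run E
t=29: vr[E=9930752/1045535] → run E
t=30: vr[E=13126656/1045535] → run E
t=31: vr[E=3264512/209107] → run E
t=32: vr[E=19518464/1045535] → run E
t=33: (idle)
t=34: (idle)
t=35: (idle)
t=36: (idle)
t=37: (idle)

context switches = 25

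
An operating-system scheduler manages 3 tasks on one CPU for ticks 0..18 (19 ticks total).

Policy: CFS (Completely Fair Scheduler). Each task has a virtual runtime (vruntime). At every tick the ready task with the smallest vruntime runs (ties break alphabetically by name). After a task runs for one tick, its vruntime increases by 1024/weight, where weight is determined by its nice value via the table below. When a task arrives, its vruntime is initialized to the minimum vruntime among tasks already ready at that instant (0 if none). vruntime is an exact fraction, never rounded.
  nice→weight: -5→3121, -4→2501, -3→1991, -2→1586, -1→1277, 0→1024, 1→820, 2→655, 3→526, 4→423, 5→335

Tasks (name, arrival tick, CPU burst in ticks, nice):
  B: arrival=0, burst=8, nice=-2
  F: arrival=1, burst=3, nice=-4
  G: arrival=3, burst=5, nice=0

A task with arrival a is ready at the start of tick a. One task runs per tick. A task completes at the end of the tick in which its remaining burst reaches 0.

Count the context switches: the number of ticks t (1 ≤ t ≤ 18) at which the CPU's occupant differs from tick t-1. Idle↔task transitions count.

context switches = 13

t=0: vr[B=0] → run B
t=1: vr[B=512/793 F=512/793] → run B
t=2: vr[B=1024/793 F=512/793] → run F
t=3: vr[B=1024/793 F=34304/32513 G=34304/32513] → run F
t=4: vr[B=1024/793 F=47616/32513 G=34304/32513] → run G
t=5: vr[B=1024/793 F=47616/32513 G=66817/32513] → run B
t=6: vr[B=1536/793 F=47616/32513 G=66817/32513] → run F
t=7: vr[B=1536/793 G=66817/32513] → run B
t=8: vr[B=2048/793 G=66817/32513] → run G
t=9: vr[B=2048/793 G=99330/32513] → run B
t=10: vr[B=2560/793 G=99330/32513] → run G
t=11: vr[B=2560/793 G=131843/32513] → run B
t=12: vr[B=3072/793 G=131843/32513] → run B
t=13: vr[B=3584/793 G=131843/32513] → run G
t=14: vr[B=3584/793 G=164356/32513] → run B
t=15: vr[G=164356/32513] → run G
t=16: (idle)
t=17: (idle)
t=18: (idle)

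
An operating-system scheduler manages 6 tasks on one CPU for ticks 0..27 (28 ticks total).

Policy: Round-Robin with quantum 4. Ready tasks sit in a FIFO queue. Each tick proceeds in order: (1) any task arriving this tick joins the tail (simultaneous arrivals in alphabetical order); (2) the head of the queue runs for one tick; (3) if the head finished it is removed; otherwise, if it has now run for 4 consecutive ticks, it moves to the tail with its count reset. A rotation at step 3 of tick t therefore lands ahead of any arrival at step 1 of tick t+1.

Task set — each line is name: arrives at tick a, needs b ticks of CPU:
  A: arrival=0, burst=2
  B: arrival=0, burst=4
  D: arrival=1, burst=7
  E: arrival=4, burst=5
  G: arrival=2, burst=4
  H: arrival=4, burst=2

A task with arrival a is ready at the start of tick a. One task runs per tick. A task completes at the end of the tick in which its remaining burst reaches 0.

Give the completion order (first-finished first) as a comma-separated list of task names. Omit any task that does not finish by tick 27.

t=0: queue=[A,B] q_used=0 → run A
t=1: queue=[A,B,D] q_used=1 → run A
t=2: queue=[B,D,G] q_used=0 → run B
t=3: queue=[B,D,G] q_used=1 → run B
t=4: queue=[B,D,G,E,H] q_used=2 → run B
t=5: queue=[B,D,G,E,H] q_used=3 → run B
t=6: queue=[D,G,E,H] q_used=0 → run D
t=7: queue=[D,G,E,H] q_used=1 → run D
t=8: queue=[D,G,E,H] q_used=2 → run D
t=9: queue=[D,G,E,H] q_used=3 → run D
t=10: queue=[G,E,H,D] q_used=0 → run G
t=11: queue=[G,E,H,D] q_used=1 → run G
t=12: queue=[G,E,H,D] q_used=2 → run G
t=13: queue=[G,E,H,D] q_used=3 → run G
t=14: queue=[E,H,D] q_used=0 → run E
t=15: queue=[E,H,D] q_used=1 → run E
t=16: queue=[E,H,D] q_used=2 → run E
t=17: queue=[E,H,D] q_used=3 → run E
t=18: queue=[H,D,E] q_used=0 → run H
t=19: queue=[H,D,E] q_used=1 → run H
t=20: queue=[D,E] q_used=0 → run D
t=21: queue=[D,E] q_used=1 → run D
t=22: queue=[D,E] q_used=2 → run D
t=23: queue=[E] q_used=0 → run E
t=24: (idle)
t=25: (idle)
t=26: (idle)
t=27: (idle)

completion order = A, B, G, H, D, E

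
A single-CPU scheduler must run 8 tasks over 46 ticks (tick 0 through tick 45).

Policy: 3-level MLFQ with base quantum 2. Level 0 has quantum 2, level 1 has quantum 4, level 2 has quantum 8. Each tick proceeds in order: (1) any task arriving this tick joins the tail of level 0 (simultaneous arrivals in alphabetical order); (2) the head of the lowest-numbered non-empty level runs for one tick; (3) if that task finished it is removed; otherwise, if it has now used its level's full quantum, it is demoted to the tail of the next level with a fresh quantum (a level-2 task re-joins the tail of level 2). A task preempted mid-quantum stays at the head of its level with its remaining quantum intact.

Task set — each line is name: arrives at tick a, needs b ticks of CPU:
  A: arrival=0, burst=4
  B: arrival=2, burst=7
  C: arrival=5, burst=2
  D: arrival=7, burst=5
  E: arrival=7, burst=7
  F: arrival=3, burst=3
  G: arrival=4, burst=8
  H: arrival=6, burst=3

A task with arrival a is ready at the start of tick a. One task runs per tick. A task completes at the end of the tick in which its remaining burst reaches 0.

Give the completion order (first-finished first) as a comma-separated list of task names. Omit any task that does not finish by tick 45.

completion order = C, A, F, H, D, B, G, E

t=0: L0/L1/L2 = A/-/- → run A
t=1: L0/L1/L2 = A/-/- → run A
t=2: L0/L1/L2 = B/A/- → run B
t=3: L0/L1/L2 = BF/A/- → run B
t=4: L0/L1/L2 = FG/AB/- → run F
t=5: L0/L1/L2 = FGC/AB/- → run F
t=6: L0/L1/L2 = GCH/ABF/- → run G
t=7: L0/L1/L2 = GCHDE/ABF/- → run G
t=8: L0/L1/L2 = CHDE/ABFG/- → run C
t=9: L0/L1/L2 = CHDE/ABFG/- → run C
t=10: L0/L1/L2 = HDE/ABFG/- → run H
t=11: L0/L1/L2 = HDE/ABFG/- → run H
t=12: L0/L1/L2 = DE/ABFGH/- → run D
t=13: L0/L1/L2 = DE/ABFGH/- → run D
t=14: L0/L1/L2 = E/ABFGHD/- → run E
t=15: L0/L1/L2 = E/ABFGHD/- → run E
t=16: L0/L1/L2 = -/ABFGHDE/- → run A
t=17: L0/L1/L2 = -/ABFGHDE/- → run A
t=18: L0/L1/L2 = -/BFGHDE/- → run B
t=19: L0/L1/L2 = -/BFGHDE/- → run B
t=20: L0/L1/L2 = -/BFGHDE/- → run B
t=21: L0/L1/L2 = -/BFGHDE/- → run B
t=22: L0/L1/L2 = -/FGHDE/B → run F
t=23: L0/L1/L2 = -/GHDE/B → run G
t=24: L0/L1/L2 = -/GHDE/B → run G
t=25: L0/L1/L2 = -/GHDE/B → run G
t=26: L0/L1/L2 = -/GHDE/B → run G
t=27: L0/L1/L2 = -/HDE/BG → run H
t=28: L0/L1/L2 = -/DE/BG → run D
t=29: L0/L1/L2 = -/DE/BG → run D
t=30: L0/L1/L2 = -/DE/BG → run D
t=31: L0/L1/L2 = -/E/BG → run E
t=32: L0/L1/L2 = -/E/BG → run E
t=33: L0/L1/L2 = -/E/BG → run E
t=34: L0/L1/L2 = -/E/BG → run E
t=35: L0/L1/L2 = -/-/BGE → run B
t=36: L0/L1/L2 = -/-/GE → run G
t=37: L0/L1/L2 = -/-/GE → run G
t=38: L0/L1/L2 = -/-/E → run E
t=39: (idle)
t=40: (idle)
t=41: (idle)
t=42: (idle)
t=43: (idle)
t=44: (idle)
t=45: (idle)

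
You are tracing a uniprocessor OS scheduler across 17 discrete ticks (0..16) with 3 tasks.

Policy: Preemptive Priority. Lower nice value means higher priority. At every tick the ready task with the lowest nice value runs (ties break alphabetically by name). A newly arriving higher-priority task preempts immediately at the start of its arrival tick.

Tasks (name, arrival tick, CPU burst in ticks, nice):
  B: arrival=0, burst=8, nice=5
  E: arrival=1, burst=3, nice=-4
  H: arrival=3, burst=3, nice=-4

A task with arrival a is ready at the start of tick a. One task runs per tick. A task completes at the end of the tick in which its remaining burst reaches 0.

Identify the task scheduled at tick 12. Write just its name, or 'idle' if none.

running at tick 12 = B

t=0: ready={B} → run B
t=1: ready={B,E} → run E
t=2: ready={B,E} → run E
t=3: ready={B,E,H} → run E
t=4: ready={B,H} → run H
t=5: ready={B,H} → run H
t=6: ready={B,H} → run H
t=7: ready={B} → run B
t=8: ready={B} → run B
t=9: ready={B} → run B
t=10: ready={B} → run B
t=11: ready={B} → run B
t=12: ready={B} → run B
t=13: ready={B} → run B
t=14: (idle)
t=15: (idle)
t=16: (idle)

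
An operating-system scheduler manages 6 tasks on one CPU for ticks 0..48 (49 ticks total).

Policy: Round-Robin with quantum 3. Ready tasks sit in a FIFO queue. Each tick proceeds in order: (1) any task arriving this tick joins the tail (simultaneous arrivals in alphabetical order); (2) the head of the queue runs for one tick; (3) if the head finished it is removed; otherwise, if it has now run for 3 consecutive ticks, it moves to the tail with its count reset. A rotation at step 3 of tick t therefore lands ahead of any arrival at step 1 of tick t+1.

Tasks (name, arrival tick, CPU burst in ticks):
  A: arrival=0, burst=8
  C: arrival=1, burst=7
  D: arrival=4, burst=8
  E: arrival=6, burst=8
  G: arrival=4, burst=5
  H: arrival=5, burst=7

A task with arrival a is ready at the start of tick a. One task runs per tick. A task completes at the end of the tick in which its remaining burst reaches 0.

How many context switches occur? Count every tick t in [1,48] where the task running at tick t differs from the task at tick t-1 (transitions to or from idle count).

t=0: queue=[A] q_used=0 → run A
t=1: queue=[A,C] q_used=1 → run A
t=2: queue=[A,C] q_used=2 → run A
t=3: queue=[C,A] q_used=0 → run C
t=4: queue=[C,A,D,G] q_used=1 → run C
t=5: queue=[C,A,D,G,H] q_used=2 → run C
t=6: queue=[A,D,G,H,C,E] q_used=0 → run A
t=7: queue=[A,D,G,H,C,E] q_used=1 → run A
t=8: queue=[A,D,G,H,C,E] q_used=2 → run A
t=9: queue=[D,G,H,C,E,A] q_used=0 → run D
t=10: queue=[D,G,H,C,E,A] q_used=1 → run D
t=11: queue=[D,G,H,C,E,A] q_used=2 → run D
t=12: queue=[G,H,C,E,A,D] q_used=0 → run G
t=13: queue=[G,H,C,E,A,D] q_used=1 → run G
t=14: queue=[G,H,C,E,A,D] q_used=2 → run G
t=15: queue=[H,C,E,A,D,G] q_used=0 → run H
t=16: queue=[H,C,E,A,D,G] q_used=1 → run H
t=17: queue=[H,C,E,A,D,G] q_used=2 → run H
t=18: queue=[C,E,A,D,G,H] q_used=0 → run C
t=19: queue=[C,E,A,D,G,H] q_used=1 → run C
t=20: queue=[C,E,A,D,G,H] q_used=2 → run C
t=21: queue=[E,A,D,G,H,C] q_used=0 → run E
t=22: queue=[E,A,D,G,H,C] q_used=1 → run E
t=23: queue=[E,A,D,G,H,C] q_used=2 → run E
t=24: queue=[A,D,G,H,C,E] q_used=0 → run A
t=25: queue=[A,D,G,H,C,E] q_used=1 → run A
t=26: queue=[D,G,H,C,E] q_used=0 → run D
t=27: queue=[D,G,H,C,E] q_used=1 → run D
t=28: queue=[D,G,H,C,E] q_used=2 → run D
t=29: queue=[G,H,C,E,D] q_used=0 → run G
t=30: queue=[G,H,C,E,D] q_used=1 → run G
t=31: queue=[H,C,E,D] q_used=0 → run H
t=32: queue=[H,C,E,D] q_used=1 → run H
t=33: queue=[H,C,E,D] q_used=2 → run H
t=34: queue=[C,E,D,H] q_used=0 → run C
t=35: queue=[E,D,H] q_used=0 → run E
t=36: queue=[E,D,H] q_used=1 → run E
t=37: queue=[E,D,H] q_used=2 → run E
t=38: queue=[D,H,E] q_used=0 → run D
t=39: queue=[D,H,E] q_used=1 → run D
t=40: queue=[H,E] q_used=0 → run H
t=41: queue=[E] q_used=0 → run E
t=42: queue=[E] q_used=1 → run E
t=43: (idle)
t=44: (idle)
t=45: (idle)
t=46: (idle)
t=47: (idle)
t=48: (idle)

context switches = 17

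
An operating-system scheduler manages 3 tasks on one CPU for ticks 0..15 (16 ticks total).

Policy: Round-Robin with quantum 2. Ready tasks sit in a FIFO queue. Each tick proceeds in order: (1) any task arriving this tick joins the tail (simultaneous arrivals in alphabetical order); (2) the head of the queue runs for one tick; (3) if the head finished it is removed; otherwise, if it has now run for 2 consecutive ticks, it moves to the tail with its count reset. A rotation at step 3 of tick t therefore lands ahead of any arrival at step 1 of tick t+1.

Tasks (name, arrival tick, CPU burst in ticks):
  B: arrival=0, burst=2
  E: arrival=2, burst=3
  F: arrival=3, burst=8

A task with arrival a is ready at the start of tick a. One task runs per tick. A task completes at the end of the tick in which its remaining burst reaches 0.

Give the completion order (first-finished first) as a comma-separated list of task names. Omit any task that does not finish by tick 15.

t=0: queue=[B] q_used=0 → run B
t=1: queue=[B] q_used=1 → run B
t=2: queue=[E] q_used=0 → run E
t=3: queue=[E,F] q_used=1 → run E
t=4: queue=[F,E] q_used=0 → run F
t=5: queue=[F,E] q_used=1 → run F
t=6: queue=[E,F] q_used=0 → run E
t=7: queue=[F] q_used=0 → run F
t=8: queue=[F] q_used=1 → run F
t=9: queue=[F] q_used=0 → run F
t=10: queue=[F] q_used=1 → run F
t=11: queue=[F] q_used=0 → run F
t=12: queue=[F] q_used=1 → run F
t=13: (idle)
t=14: (idle)
t=15: (idle)

completion order = B, E, F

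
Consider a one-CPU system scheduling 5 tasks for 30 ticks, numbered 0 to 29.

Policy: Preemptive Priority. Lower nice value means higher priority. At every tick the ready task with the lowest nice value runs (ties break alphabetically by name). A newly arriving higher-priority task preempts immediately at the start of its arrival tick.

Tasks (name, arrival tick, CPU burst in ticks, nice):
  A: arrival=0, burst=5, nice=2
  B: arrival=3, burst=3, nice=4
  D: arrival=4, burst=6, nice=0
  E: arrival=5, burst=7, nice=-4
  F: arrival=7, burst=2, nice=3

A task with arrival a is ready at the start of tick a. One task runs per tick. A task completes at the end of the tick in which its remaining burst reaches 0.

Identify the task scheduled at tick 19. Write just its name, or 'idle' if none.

running at tick 19 = F

t=0: ready={A} → run A
t=1: ready={A} → run A
t=2: ready={A} → run A
t=3: ready={A,B} → run A
t=4: ready={A,B,D} → run D
t=5: ready={A,B,D,E} → run E
t=6: ready={A,B,D,E} → run E
t=7: ready={A,B,D,E,F} → run E
t=8: ready={A,B,D,E,F} → run E
t=9: ready={A,B,D,E,F} → run E
t=10: ready={A,B,D,E,F} → run E
t=11: ready={A,B,D,E,F} → run E
t=12: ready={A,B,D,F} → run D
t=13: ready={A,B,D,F} → run D
t=14: ready={A,B,D,F} → run D
t=15: ready={A,B,D,F} → run D
t=16: ready={A,B,D,F} → run D
t=17: ready={A,B,F} → run A
t=18: ready={B,F} → run F
t=19: ready={B,F} → run F
t=20: ready={B} → run B
t=21: ready={B} → run B
t=22: ready={B} → run B
t=23: (idle)
t=24: (idle)
t=25: (idle)
t=26: (idle)
t=27: (idle)
t=28: (idle)
t=29: (idle)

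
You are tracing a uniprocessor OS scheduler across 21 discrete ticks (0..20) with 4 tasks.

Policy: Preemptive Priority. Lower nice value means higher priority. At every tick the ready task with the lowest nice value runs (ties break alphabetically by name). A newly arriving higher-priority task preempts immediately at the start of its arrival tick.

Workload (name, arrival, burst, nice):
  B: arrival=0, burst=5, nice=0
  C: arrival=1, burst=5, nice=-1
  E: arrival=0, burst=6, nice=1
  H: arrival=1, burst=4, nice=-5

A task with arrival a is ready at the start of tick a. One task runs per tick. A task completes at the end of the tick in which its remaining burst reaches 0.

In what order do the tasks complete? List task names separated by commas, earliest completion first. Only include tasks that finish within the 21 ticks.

completion order = H, C, B, E

t=0: ready={B,E} → run B
t=1: ready={B,C,E,H} → run H
t=2: ready={B,C,E,H} → run H
t=3: ready={B,C,E,H} → run H
t=4: ready={B,C,E,H} → run H
t=5: ready={B,C,E} → run C
t=6: ready={B,C,E} → run C
t=7: ready={B,C,E} → run C
t=8: ready={B,C,E} → run C
t=9: ready={B,C,E} → run C
t=10: ready={B,E} → run B
t=11: ready={B,E} → run B
t=12: ready={B,E} → run B
t=13: ready={B,E} → run B
t=14: ready={E} → run E
t=15: ready={E} → run E
t=16: ready={E} → run E
t=17: ready={E} → run E
t=18: ready={E} → run E
t=19: ready={E} → run E
t=20: (idle)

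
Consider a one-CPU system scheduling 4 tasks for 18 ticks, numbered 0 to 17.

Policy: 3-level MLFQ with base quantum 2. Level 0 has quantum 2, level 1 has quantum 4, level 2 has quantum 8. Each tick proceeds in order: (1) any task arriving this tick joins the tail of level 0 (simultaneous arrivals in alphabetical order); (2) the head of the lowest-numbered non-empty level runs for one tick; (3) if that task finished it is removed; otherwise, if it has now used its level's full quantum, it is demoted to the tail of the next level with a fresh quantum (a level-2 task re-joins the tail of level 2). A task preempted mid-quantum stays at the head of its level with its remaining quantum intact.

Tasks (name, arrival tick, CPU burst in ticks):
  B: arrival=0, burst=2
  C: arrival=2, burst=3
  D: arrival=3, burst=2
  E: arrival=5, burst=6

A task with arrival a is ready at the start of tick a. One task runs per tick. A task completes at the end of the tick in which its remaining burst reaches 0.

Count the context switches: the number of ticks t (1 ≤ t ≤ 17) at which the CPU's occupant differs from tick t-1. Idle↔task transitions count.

context switches = 6

t=0: L0/L1/L2 = B/-/- → run B
t=1: L0/L1/L2 = B/-/- → run B
t=2: L0/L1/L2 = C/-/- → run C
t=3: L0/L1/L2 = CD/-/- → run C
t=4: L0/L1/L2 = D/C/- → run D
t=5: L0/L1/L2 = DE/C/- → run D
t=6: L0/L1/L2 = E/C/- → run E
t=7: L0/L1/L2 = E/C/- → run E
t=8: L0/L1/L2 = -/CE/- → run C
t=9: L0/L1/L2 = -/E/- → run E
t=10: L0/L1/L2 = -/E/- → run E
t=11: L0/L1/L2 = -/E/- → run E
t=12: L0/L1/L2 = -/E/- → run E
t=13: (idle)
t=14: (idle)
t=15: (idle)
t=16: (idle)
t=17: (idle)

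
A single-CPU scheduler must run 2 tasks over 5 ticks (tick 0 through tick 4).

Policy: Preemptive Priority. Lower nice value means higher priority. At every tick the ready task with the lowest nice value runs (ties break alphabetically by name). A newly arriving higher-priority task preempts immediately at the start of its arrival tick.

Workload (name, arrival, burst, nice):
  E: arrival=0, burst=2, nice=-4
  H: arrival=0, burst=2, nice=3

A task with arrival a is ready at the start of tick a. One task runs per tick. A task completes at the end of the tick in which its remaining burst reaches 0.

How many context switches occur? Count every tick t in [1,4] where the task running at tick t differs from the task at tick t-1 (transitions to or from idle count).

context switches = 2

t=0: ready={E,H} → run E
t=1: ready={E,H} → run E
t=2: ready={H} → run H
t=3: ready={H} → run H
t=4: (idle)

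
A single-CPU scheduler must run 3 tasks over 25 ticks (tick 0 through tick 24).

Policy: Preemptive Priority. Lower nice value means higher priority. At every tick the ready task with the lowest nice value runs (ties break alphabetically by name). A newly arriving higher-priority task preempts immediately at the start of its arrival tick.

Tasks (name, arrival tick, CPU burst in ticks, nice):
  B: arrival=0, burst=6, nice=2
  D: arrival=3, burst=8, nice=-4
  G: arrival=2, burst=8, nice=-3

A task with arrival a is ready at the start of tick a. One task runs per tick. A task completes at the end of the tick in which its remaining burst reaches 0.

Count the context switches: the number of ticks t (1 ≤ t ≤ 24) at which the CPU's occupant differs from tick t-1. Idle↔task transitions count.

context switches = 5

t=0: ready={B} → run B
t=1: ready={B} → run B
t=2: ready={B,G} → run G
t=3: ready={B,D,G} → run D
t=4: ready={B,D,G} → run D
t=5: ready={B,D,G} → run D
t=6: ready={B,D,G} → run D
t=7: ready={B,D,G} → run D
t=8: ready={B,D,G} → run D
t=9: ready={B,D,G} → run D
t=10: ready={B,D,G} → run D
t=11: ready={B,G} → run G
t=12: ready={B,G} → run G
t=13: ready={B,G} → run G
t=14: ready={B,G} → run G
t=15: ready={B,G} → run G
t=16: ready={B,G} → run G
t=17: ready={B,G} → run G
t=18: ready={B} → run B
t=19: ready={B} → run B
t=20: ready={B} → run B
t=21: ready={B} → run B
t=22: (idle)
t=23: (idle)
t=24: (idle)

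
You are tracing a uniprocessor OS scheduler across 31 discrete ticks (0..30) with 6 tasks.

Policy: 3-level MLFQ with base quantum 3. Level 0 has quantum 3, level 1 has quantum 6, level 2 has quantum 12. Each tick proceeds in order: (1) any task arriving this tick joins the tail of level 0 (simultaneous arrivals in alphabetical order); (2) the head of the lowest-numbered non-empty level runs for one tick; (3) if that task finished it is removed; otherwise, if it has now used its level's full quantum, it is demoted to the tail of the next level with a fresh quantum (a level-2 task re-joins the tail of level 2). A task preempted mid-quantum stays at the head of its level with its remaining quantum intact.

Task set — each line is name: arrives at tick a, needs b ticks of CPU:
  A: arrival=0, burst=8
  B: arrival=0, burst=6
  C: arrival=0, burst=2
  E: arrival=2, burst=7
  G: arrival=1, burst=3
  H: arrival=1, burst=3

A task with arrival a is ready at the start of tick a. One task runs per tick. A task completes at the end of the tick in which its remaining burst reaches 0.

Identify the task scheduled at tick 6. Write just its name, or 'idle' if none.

t=0: L0/L1/L2 = ABC/-/- → run A
t=1: L0/L1/L2 = ABCGH/-/- → run A
t=2: L0/L1/L2 = ABCGHE/-/- → run A
t=3: L0/L1/L2 = BCGHE/A/- → run B
t=4: L0/L1/L2 = BCGHE/A/- → run B
t=5: L0/L1/L2 = BCGHE/A/- → run B
t=6: L0/L1/L2 = CGHE/AB/- → run C
t=7: L0/L1/L2 = CGHE/AB/- → run C
t=8: L0/L1/L2 = GHE/AB/- → run G
t=9: L0/L1/L2 = GHE/AB/- → run G
t=10: L0/L1/L2 = GHE/AB/- → run G
t=11: L0/L1/L2 = HE/AB/- → run H
t=12: L0/L1/L2 = HE/AB/- → run H
t=13: L0/L1/L2 = HE/AB/- → run H
t=14: L0/L1/L2 = E/AB/- → run E
t=15: L0/L1/L2 = E/AB/- → run E
t=16: L0/L1/L2 = E/AB/- → run E
t=17: L0/L1/L2 = -/ABE/- → run A
t=18: L0/L1/L2 = -/ABE/- → run A
t=19: L0/L1/L2 = -/ABE/- → run A
t=20: L0/L1/L2 = -/ABE/- → run A
t=21: L0/L1/L2 = -/ABE/- → run A
t=22: L0/L1/L2 = -/BE/- → run B
t=23: L0/L1/L2 = -/BE/- → run B
t=24: L0/L1/L2 = -/BE/- → run B
t=25: L0/L1/L2 = -/E/- → run E
t=26: L0/L1/L2 = -/E/- → run E
t=27: L0/L1/L2 = -/E/- → run E
t=28: L0/L1/L2 = -/E/- → run E
t=29: (idle)
t=30: (idle)

running at tick 6 = C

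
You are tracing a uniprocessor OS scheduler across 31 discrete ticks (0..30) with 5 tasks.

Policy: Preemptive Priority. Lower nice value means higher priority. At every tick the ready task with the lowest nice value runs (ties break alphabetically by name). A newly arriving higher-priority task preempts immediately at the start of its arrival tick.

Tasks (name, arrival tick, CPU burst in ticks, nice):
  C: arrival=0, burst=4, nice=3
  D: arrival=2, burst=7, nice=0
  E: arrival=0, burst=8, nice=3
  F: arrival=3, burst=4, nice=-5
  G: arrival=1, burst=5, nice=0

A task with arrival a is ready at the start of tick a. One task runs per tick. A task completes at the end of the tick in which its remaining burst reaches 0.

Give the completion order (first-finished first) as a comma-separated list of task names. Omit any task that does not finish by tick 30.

t=0: ready={C,E} → run C
t=1: ready={C,E,G} → run G
t=2: ready={C,D,E,G} → run D
t=3: ready={C,D,E,F,G} → run F
t=4: ready={C,D,E,F,G} → run F
t=5: ready={C,D,E,F,G} → run F
t=6: ready={C,D,E,F,G} → run F
t=7: ready={C,D,E,G} → run D
t=8: ready={C,D,E,G} → run D
t=9: ready={C,D,E,G} → run D
t=10: ready={C,D,E,G} → run D
t=11: ready={C,D,E,G} → run D
t=12: ready={C,D,E,G} → run D
t=13: ready={C,E,G} → run G
t=14: ready={C,E,G} → run G
t=15: ready={C,E,G} → run G
t=16: ready={C,E,G} → run G
t=17: ready={C,E} → run C
t=18: ready={C,E} → run C
t=19: ready={C,E} → run C
t=20: ready={E} → run E
t=21: ready={E} → run E
t=22: ready={E} → run E
t=23: ready={E} → run E
t=24: ready={E} → run E
t=25: ready={E} → run E
t=26: ready={E} → run E
t=27: ready={E} → run E
t=28: (idle)
t=29: (idle)
t=30: (idle)

completion order = F, D, G, C, E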